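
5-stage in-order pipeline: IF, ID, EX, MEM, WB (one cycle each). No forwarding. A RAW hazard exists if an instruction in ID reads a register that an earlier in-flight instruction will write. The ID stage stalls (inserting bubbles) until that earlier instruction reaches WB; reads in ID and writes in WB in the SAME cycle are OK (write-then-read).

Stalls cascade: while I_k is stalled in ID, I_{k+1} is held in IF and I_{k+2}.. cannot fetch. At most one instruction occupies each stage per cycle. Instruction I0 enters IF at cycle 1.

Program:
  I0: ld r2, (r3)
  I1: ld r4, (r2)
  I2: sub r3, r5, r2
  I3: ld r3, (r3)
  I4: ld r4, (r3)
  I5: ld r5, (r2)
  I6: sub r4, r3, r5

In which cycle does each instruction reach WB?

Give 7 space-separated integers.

I0 ld r2 <- r3: IF@1 ID@2 stall=0 (-) EX@3 MEM@4 WB@5
I1 ld r4 <- r2: IF@2 ID@3 stall=2 (RAW on I0.r2 (WB@5)) EX@6 MEM@7 WB@8
I2 sub r3 <- r5,r2: IF@3 ID@6 stall=0 (-) EX@7 MEM@8 WB@9
I3 ld r3 <- r3: IF@6 ID@7 stall=2 (RAW on I2.r3 (WB@9)) EX@10 MEM@11 WB@12
I4 ld r4 <- r3: IF@7 ID@10 stall=2 (RAW on I3.r3 (WB@12)) EX@13 MEM@14 WB@15
I5 ld r5 <- r2: IF@10 ID@13 stall=0 (-) EX@14 MEM@15 WB@16
I6 sub r4 <- r3,r5: IF@13 ID@14 stall=2 (RAW on I5.r5 (WB@16)) EX@17 MEM@18 WB@19

Answer: 5 8 9 12 15 16 19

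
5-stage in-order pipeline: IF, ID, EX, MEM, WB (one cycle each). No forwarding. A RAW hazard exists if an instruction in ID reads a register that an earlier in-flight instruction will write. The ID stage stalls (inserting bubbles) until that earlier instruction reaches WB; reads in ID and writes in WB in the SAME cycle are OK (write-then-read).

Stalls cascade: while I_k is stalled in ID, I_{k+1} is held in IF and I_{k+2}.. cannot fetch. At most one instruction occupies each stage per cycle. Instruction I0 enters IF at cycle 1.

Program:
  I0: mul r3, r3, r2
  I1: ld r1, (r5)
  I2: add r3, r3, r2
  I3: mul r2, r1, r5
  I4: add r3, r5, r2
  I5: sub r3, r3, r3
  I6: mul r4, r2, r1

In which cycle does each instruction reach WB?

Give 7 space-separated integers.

I0 mul r3 <- r3,r2: IF@1 ID@2 stall=0 (-) EX@3 MEM@4 WB@5
I1 ld r1 <- r5: IF@2 ID@3 stall=0 (-) EX@4 MEM@5 WB@6
I2 add r3 <- r3,r2: IF@3 ID@4 stall=1 (RAW on I0.r3 (WB@5)) EX@6 MEM@7 WB@8
I3 mul r2 <- r1,r5: IF@4 ID@6 stall=0 (-) EX@7 MEM@8 WB@9
I4 add r3 <- r5,r2: IF@6 ID@7 stall=2 (RAW on I3.r2 (WB@9)) EX@10 MEM@11 WB@12
I5 sub r3 <- r3,r3: IF@7 ID@10 stall=2 (RAW on I4.r3 (WB@12)) EX@13 MEM@14 WB@15
I6 mul r4 <- r2,r1: IF@10 ID@13 stall=0 (-) EX@14 MEM@15 WB@16

Answer: 5 6 8 9 12 15 16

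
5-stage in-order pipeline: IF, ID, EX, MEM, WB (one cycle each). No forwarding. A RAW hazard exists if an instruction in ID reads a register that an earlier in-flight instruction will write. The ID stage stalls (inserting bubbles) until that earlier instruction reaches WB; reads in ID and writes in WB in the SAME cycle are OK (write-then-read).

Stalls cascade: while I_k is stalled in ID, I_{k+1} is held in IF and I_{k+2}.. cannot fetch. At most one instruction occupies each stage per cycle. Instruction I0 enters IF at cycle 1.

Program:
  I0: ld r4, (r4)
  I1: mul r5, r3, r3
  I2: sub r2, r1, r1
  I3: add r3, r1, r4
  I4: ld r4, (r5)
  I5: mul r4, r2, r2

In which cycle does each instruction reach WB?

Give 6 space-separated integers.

Answer: 5 6 7 8 9 10

Derivation:
I0 ld r4 <- r4: IF@1 ID@2 stall=0 (-) EX@3 MEM@4 WB@5
I1 mul r5 <- r3,r3: IF@2 ID@3 stall=0 (-) EX@4 MEM@5 WB@6
I2 sub r2 <- r1,r1: IF@3 ID@4 stall=0 (-) EX@5 MEM@6 WB@7
I3 add r3 <- r1,r4: IF@4 ID@5 stall=0 (-) EX@6 MEM@7 WB@8
I4 ld r4 <- r5: IF@5 ID@6 stall=0 (-) EX@7 MEM@8 WB@9
I5 mul r4 <- r2,r2: IF@6 ID@7 stall=0 (-) EX@8 MEM@9 WB@10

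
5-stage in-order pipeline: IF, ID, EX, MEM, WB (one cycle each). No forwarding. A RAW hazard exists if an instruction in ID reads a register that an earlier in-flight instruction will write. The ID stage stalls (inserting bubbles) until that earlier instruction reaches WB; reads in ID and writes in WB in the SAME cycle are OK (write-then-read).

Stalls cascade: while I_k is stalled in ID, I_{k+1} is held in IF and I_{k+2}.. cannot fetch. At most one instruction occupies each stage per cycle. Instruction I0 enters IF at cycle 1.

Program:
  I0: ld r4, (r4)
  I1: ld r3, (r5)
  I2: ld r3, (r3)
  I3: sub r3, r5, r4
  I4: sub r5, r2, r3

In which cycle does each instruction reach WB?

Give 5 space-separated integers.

I0 ld r4 <- r4: IF@1 ID@2 stall=0 (-) EX@3 MEM@4 WB@5
I1 ld r3 <- r5: IF@2 ID@3 stall=0 (-) EX@4 MEM@5 WB@6
I2 ld r3 <- r3: IF@3 ID@4 stall=2 (RAW on I1.r3 (WB@6)) EX@7 MEM@8 WB@9
I3 sub r3 <- r5,r4: IF@4 ID@7 stall=0 (-) EX@8 MEM@9 WB@10
I4 sub r5 <- r2,r3: IF@7 ID@8 stall=2 (RAW on I3.r3 (WB@10)) EX@11 MEM@12 WB@13

Answer: 5 6 9 10 13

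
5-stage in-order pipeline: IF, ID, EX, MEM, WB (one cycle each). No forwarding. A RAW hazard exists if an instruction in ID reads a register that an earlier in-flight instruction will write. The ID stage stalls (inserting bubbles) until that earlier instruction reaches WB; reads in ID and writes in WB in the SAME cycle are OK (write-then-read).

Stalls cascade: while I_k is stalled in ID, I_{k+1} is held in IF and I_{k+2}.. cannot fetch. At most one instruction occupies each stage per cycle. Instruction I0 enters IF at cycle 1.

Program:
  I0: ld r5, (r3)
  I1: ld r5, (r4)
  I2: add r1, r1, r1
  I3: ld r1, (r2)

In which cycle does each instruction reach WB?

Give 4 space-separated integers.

I0 ld r5 <- r3: IF@1 ID@2 stall=0 (-) EX@3 MEM@4 WB@5
I1 ld r5 <- r4: IF@2 ID@3 stall=0 (-) EX@4 MEM@5 WB@6
I2 add r1 <- r1,r1: IF@3 ID@4 stall=0 (-) EX@5 MEM@6 WB@7
I3 ld r1 <- r2: IF@4 ID@5 stall=0 (-) EX@6 MEM@7 WB@8

Answer: 5 6 7 8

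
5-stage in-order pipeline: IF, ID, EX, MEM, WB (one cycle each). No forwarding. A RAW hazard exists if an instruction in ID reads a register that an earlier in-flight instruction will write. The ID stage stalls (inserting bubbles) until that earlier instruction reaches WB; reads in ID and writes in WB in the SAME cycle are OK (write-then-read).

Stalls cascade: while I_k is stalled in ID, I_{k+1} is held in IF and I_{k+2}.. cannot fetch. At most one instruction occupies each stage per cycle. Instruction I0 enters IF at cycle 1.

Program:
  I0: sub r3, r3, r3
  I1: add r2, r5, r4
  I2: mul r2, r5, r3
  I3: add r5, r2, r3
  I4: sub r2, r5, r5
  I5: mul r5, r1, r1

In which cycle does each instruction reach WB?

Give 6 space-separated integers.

I0 sub r3 <- r3,r3: IF@1 ID@2 stall=0 (-) EX@3 MEM@4 WB@5
I1 add r2 <- r5,r4: IF@2 ID@3 stall=0 (-) EX@4 MEM@5 WB@6
I2 mul r2 <- r5,r3: IF@3 ID@4 stall=1 (RAW on I0.r3 (WB@5)) EX@6 MEM@7 WB@8
I3 add r5 <- r2,r3: IF@4 ID@6 stall=2 (RAW on I2.r2 (WB@8)) EX@9 MEM@10 WB@11
I4 sub r2 <- r5,r5: IF@6 ID@9 stall=2 (RAW on I3.r5 (WB@11)) EX@12 MEM@13 WB@14
I5 mul r5 <- r1,r1: IF@9 ID@12 stall=0 (-) EX@13 MEM@14 WB@15

Answer: 5 6 8 11 14 15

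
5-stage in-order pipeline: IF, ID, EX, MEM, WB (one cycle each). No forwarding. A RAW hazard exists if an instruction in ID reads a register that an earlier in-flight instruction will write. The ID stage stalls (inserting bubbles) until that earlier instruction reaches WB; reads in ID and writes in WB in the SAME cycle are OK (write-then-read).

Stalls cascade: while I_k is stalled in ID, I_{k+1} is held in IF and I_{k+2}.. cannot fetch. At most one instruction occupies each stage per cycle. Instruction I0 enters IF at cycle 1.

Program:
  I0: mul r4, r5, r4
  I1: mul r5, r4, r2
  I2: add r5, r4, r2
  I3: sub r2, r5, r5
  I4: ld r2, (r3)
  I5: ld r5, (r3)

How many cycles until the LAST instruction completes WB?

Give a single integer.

I0 mul r4 <- r5,r4: IF@1 ID@2 stall=0 (-) EX@3 MEM@4 WB@5
I1 mul r5 <- r4,r2: IF@2 ID@3 stall=2 (RAW on I0.r4 (WB@5)) EX@6 MEM@7 WB@8
I2 add r5 <- r4,r2: IF@3 ID@6 stall=0 (-) EX@7 MEM@8 WB@9
I3 sub r2 <- r5,r5: IF@6 ID@7 stall=2 (RAW on I2.r5 (WB@9)) EX@10 MEM@11 WB@12
I4 ld r2 <- r3: IF@7 ID@10 stall=0 (-) EX@11 MEM@12 WB@13
I5 ld r5 <- r3: IF@10 ID@11 stall=0 (-) EX@12 MEM@13 WB@14

Answer: 14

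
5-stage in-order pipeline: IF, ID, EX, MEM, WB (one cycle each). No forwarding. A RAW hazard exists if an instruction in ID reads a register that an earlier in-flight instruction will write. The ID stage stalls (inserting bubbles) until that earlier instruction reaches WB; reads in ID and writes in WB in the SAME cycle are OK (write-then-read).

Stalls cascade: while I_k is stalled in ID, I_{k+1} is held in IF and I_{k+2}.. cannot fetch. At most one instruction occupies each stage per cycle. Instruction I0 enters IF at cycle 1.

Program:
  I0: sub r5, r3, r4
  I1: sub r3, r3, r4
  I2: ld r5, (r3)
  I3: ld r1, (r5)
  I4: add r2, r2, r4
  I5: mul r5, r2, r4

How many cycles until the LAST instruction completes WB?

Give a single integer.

Answer: 16

Derivation:
I0 sub r5 <- r3,r4: IF@1 ID@2 stall=0 (-) EX@3 MEM@4 WB@5
I1 sub r3 <- r3,r4: IF@2 ID@3 stall=0 (-) EX@4 MEM@5 WB@6
I2 ld r5 <- r3: IF@3 ID@4 stall=2 (RAW on I1.r3 (WB@6)) EX@7 MEM@8 WB@9
I3 ld r1 <- r5: IF@4 ID@7 stall=2 (RAW on I2.r5 (WB@9)) EX@10 MEM@11 WB@12
I4 add r2 <- r2,r4: IF@7 ID@10 stall=0 (-) EX@11 MEM@12 WB@13
I5 mul r5 <- r2,r4: IF@10 ID@11 stall=2 (RAW on I4.r2 (WB@13)) EX@14 MEM@15 WB@16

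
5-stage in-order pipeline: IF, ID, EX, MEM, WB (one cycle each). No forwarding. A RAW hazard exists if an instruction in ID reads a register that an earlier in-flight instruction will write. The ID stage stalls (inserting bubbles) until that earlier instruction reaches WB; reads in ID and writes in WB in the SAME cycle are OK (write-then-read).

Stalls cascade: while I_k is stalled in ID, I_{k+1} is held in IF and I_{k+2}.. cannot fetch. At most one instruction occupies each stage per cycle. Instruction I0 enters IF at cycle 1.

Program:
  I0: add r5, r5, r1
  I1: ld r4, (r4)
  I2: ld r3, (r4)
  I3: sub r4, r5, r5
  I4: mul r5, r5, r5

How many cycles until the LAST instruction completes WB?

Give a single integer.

Answer: 11

Derivation:
I0 add r5 <- r5,r1: IF@1 ID@2 stall=0 (-) EX@3 MEM@4 WB@5
I1 ld r4 <- r4: IF@2 ID@3 stall=0 (-) EX@4 MEM@5 WB@6
I2 ld r3 <- r4: IF@3 ID@4 stall=2 (RAW on I1.r4 (WB@6)) EX@7 MEM@8 WB@9
I3 sub r4 <- r5,r5: IF@4 ID@7 stall=0 (-) EX@8 MEM@9 WB@10
I4 mul r5 <- r5,r5: IF@7 ID@8 stall=0 (-) EX@9 MEM@10 WB@11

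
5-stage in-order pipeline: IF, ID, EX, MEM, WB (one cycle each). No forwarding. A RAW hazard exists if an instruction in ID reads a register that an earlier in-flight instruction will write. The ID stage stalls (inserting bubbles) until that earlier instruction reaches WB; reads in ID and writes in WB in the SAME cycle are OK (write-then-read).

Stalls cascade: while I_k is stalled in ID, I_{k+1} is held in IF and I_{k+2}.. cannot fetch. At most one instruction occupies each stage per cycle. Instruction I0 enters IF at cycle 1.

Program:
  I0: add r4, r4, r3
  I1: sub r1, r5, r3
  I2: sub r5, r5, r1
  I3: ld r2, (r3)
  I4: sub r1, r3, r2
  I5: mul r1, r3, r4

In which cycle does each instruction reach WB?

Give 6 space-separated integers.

Answer: 5 6 9 10 13 14

Derivation:
I0 add r4 <- r4,r3: IF@1 ID@2 stall=0 (-) EX@3 MEM@4 WB@5
I1 sub r1 <- r5,r3: IF@2 ID@3 stall=0 (-) EX@4 MEM@5 WB@6
I2 sub r5 <- r5,r1: IF@3 ID@4 stall=2 (RAW on I1.r1 (WB@6)) EX@7 MEM@8 WB@9
I3 ld r2 <- r3: IF@4 ID@7 stall=0 (-) EX@8 MEM@9 WB@10
I4 sub r1 <- r3,r2: IF@7 ID@8 stall=2 (RAW on I3.r2 (WB@10)) EX@11 MEM@12 WB@13
I5 mul r1 <- r3,r4: IF@8 ID@11 stall=0 (-) EX@12 MEM@13 WB@14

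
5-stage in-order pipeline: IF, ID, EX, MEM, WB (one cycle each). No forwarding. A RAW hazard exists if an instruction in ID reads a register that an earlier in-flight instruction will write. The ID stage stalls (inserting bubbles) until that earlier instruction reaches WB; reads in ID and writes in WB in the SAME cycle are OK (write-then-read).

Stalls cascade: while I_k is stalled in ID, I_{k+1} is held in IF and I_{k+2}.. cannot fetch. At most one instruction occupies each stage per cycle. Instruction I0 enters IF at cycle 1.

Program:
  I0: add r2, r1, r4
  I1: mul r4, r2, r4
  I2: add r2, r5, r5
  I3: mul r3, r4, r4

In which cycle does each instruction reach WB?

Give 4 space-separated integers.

I0 add r2 <- r1,r4: IF@1 ID@2 stall=0 (-) EX@3 MEM@4 WB@5
I1 mul r4 <- r2,r4: IF@2 ID@3 stall=2 (RAW on I0.r2 (WB@5)) EX@6 MEM@7 WB@8
I2 add r2 <- r5,r5: IF@3 ID@6 stall=0 (-) EX@7 MEM@8 WB@9
I3 mul r3 <- r4,r4: IF@6 ID@7 stall=1 (RAW on I1.r4 (WB@8)) EX@9 MEM@10 WB@11

Answer: 5 8 9 11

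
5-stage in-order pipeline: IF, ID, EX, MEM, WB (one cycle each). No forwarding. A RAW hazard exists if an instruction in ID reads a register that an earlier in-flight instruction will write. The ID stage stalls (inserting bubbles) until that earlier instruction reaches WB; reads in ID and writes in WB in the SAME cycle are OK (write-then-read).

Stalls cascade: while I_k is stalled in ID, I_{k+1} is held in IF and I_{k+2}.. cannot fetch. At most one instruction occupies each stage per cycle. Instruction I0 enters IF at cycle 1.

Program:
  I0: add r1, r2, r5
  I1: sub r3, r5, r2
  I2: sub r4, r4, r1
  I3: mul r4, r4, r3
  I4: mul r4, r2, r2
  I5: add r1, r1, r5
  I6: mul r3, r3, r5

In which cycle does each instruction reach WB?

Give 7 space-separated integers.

I0 add r1 <- r2,r5: IF@1 ID@2 stall=0 (-) EX@3 MEM@4 WB@5
I1 sub r3 <- r5,r2: IF@2 ID@3 stall=0 (-) EX@4 MEM@5 WB@6
I2 sub r4 <- r4,r1: IF@3 ID@4 stall=1 (RAW on I0.r1 (WB@5)) EX@6 MEM@7 WB@8
I3 mul r4 <- r4,r3: IF@4 ID@6 stall=2 (RAW on I2.r4 (WB@8)) EX@9 MEM@10 WB@11
I4 mul r4 <- r2,r2: IF@6 ID@9 stall=0 (-) EX@10 MEM@11 WB@12
I5 add r1 <- r1,r5: IF@9 ID@10 stall=0 (-) EX@11 MEM@12 WB@13
I6 mul r3 <- r3,r5: IF@10 ID@11 stall=0 (-) EX@12 MEM@13 WB@14

Answer: 5 6 8 11 12 13 14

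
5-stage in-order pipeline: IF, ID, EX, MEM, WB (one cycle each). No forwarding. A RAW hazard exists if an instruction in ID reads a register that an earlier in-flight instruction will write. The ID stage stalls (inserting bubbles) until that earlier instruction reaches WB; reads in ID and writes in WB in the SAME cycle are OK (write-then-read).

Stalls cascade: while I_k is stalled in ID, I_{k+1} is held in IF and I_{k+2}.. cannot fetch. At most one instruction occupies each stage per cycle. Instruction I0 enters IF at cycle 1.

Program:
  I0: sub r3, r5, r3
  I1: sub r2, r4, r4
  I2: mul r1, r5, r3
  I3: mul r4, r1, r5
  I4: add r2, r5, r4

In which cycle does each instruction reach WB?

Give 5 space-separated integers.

I0 sub r3 <- r5,r3: IF@1 ID@2 stall=0 (-) EX@3 MEM@4 WB@5
I1 sub r2 <- r4,r4: IF@2 ID@3 stall=0 (-) EX@4 MEM@5 WB@6
I2 mul r1 <- r5,r3: IF@3 ID@4 stall=1 (RAW on I0.r3 (WB@5)) EX@6 MEM@7 WB@8
I3 mul r4 <- r1,r5: IF@4 ID@6 stall=2 (RAW on I2.r1 (WB@8)) EX@9 MEM@10 WB@11
I4 add r2 <- r5,r4: IF@6 ID@9 stall=2 (RAW on I3.r4 (WB@11)) EX@12 MEM@13 WB@14

Answer: 5 6 8 11 14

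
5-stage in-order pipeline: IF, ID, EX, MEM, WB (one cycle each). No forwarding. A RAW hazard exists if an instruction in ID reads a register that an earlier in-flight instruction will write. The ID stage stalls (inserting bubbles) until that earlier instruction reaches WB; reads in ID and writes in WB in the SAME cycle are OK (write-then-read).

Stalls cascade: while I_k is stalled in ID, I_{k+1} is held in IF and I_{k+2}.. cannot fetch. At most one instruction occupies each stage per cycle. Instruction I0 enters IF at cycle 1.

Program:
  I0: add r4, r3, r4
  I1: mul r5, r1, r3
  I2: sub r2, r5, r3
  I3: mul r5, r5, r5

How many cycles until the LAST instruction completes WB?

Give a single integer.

I0 add r4 <- r3,r4: IF@1 ID@2 stall=0 (-) EX@3 MEM@4 WB@5
I1 mul r5 <- r1,r3: IF@2 ID@3 stall=0 (-) EX@4 MEM@5 WB@6
I2 sub r2 <- r5,r3: IF@3 ID@4 stall=2 (RAW on I1.r5 (WB@6)) EX@7 MEM@8 WB@9
I3 mul r5 <- r5,r5: IF@4 ID@7 stall=0 (-) EX@8 MEM@9 WB@10

Answer: 10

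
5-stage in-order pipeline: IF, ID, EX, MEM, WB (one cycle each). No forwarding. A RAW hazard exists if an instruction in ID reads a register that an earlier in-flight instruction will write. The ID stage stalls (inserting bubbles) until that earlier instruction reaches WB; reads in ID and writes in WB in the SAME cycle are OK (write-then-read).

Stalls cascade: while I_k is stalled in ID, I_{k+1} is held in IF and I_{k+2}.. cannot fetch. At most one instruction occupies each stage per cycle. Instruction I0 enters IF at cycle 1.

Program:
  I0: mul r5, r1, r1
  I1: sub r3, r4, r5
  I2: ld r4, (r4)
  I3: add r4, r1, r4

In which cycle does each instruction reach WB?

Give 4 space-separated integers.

Answer: 5 8 9 12

Derivation:
I0 mul r5 <- r1,r1: IF@1 ID@2 stall=0 (-) EX@3 MEM@4 WB@5
I1 sub r3 <- r4,r5: IF@2 ID@3 stall=2 (RAW on I0.r5 (WB@5)) EX@6 MEM@7 WB@8
I2 ld r4 <- r4: IF@3 ID@6 stall=0 (-) EX@7 MEM@8 WB@9
I3 add r4 <- r1,r4: IF@6 ID@7 stall=2 (RAW on I2.r4 (WB@9)) EX@10 MEM@11 WB@12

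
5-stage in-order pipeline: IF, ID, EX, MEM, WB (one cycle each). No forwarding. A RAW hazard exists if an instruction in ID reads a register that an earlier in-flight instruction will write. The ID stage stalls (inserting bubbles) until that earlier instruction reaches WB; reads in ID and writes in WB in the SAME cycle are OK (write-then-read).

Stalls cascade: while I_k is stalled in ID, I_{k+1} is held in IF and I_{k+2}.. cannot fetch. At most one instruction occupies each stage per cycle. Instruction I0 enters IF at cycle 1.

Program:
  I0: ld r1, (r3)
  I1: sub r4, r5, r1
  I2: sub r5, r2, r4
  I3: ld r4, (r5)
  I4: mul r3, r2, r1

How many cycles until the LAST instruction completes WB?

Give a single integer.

Answer: 15

Derivation:
I0 ld r1 <- r3: IF@1 ID@2 stall=0 (-) EX@3 MEM@4 WB@5
I1 sub r4 <- r5,r1: IF@2 ID@3 stall=2 (RAW on I0.r1 (WB@5)) EX@6 MEM@7 WB@8
I2 sub r5 <- r2,r4: IF@3 ID@6 stall=2 (RAW on I1.r4 (WB@8)) EX@9 MEM@10 WB@11
I3 ld r4 <- r5: IF@6 ID@9 stall=2 (RAW on I2.r5 (WB@11)) EX@12 MEM@13 WB@14
I4 mul r3 <- r2,r1: IF@9 ID@12 stall=0 (-) EX@13 MEM@14 WB@15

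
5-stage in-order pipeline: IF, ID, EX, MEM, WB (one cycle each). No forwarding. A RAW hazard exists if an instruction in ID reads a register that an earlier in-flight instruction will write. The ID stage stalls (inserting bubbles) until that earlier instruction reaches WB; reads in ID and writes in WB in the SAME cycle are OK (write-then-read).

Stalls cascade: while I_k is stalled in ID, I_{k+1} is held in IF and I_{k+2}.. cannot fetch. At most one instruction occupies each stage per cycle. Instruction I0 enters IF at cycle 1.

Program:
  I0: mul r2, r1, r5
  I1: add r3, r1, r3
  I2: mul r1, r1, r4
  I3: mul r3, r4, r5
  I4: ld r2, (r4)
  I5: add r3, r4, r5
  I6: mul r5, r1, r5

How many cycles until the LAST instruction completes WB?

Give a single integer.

I0 mul r2 <- r1,r5: IF@1 ID@2 stall=0 (-) EX@3 MEM@4 WB@5
I1 add r3 <- r1,r3: IF@2 ID@3 stall=0 (-) EX@4 MEM@5 WB@6
I2 mul r1 <- r1,r4: IF@3 ID@4 stall=0 (-) EX@5 MEM@6 WB@7
I3 mul r3 <- r4,r5: IF@4 ID@5 stall=0 (-) EX@6 MEM@7 WB@8
I4 ld r2 <- r4: IF@5 ID@6 stall=0 (-) EX@7 MEM@8 WB@9
I5 add r3 <- r4,r5: IF@6 ID@7 stall=0 (-) EX@8 MEM@9 WB@10
I6 mul r5 <- r1,r5: IF@7 ID@8 stall=0 (-) EX@9 MEM@10 WB@11

Answer: 11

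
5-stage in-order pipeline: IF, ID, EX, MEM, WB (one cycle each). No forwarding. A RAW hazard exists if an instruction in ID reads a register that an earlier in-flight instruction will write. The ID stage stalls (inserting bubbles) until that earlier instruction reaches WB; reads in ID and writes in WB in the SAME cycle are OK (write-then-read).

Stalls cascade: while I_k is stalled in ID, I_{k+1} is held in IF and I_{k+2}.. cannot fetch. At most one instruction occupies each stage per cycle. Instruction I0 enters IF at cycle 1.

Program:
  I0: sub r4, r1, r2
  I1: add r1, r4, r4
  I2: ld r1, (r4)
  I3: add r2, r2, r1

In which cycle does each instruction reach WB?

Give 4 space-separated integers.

I0 sub r4 <- r1,r2: IF@1 ID@2 stall=0 (-) EX@3 MEM@4 WB@5
I1 add r1 <- r4,r4: IF@2 ID@3 stall=2 (RAW on I0.r4 (WB@5)) EX@6 MEM@7 WB@8
I2 ld r1 <- r4: IF@3 ID@6 stall=0 (-) EX@7 MEM@8 WB@9
I3 add r2 <- r2,r1: IF@6 ID@7 stall=2 (RAW on I2.r1 (WB@9)) EX@10 MEM@11 WB@12

Answer: 5 8 9 12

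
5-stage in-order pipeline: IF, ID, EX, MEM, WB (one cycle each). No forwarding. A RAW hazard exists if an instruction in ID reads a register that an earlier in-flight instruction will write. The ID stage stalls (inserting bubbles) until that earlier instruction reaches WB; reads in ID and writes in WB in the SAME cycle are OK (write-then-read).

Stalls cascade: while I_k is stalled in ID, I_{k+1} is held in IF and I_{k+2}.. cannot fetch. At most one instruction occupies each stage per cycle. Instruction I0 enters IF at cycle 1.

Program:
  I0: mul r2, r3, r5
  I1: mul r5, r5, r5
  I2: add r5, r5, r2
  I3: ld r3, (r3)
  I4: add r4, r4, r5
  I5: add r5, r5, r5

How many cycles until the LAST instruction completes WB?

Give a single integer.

Answer: 13

Derivation:
I0 mul r2 <- r3,r5: IF@1 ID@2 stall=0 (-) EX@3 MEM@4 WB@5
I1 mul r5 <- r5,r5: IF@2 ID@3 stall=0 (-) EX@4 MEM@5 WB@6
I2 add r5 <- r5,r2: IF@3 ID@4 stall=2 (RAW on I1.r5 (WB@6)) EX@7 MEM@8 WB@9
I3 ld r3 <- r3: IF@4 ID@7 stall=0 (-) EX@8 MEM@9 WB@10
I4 add r4 <- r4,r5: IF@7 ID@8 stall=1 (RAW on I2.r5 (WB@9)) EX@10 MEM@11 WB@12
I5 add r5 <- r5,r5: IF@8 ID@10 stall=0 (-) EX@11 MEM@12 WB@13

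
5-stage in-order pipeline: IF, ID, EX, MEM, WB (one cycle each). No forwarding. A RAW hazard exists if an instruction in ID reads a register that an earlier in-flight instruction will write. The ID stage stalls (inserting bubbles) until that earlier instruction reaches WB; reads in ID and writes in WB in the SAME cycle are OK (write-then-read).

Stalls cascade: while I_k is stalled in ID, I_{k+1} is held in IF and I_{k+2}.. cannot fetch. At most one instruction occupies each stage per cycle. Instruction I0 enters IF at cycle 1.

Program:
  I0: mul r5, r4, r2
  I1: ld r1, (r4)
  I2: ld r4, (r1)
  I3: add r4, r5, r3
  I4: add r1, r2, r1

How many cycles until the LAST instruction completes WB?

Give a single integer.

Answer: 11

Derivation:
I0 mul r5 <- r4,r2: IF@1 ID@2 stall=0 (-) EX@3 MEM@4 WB@5
I1 ld r1 <- r4: IF@2 ID@3 stall=0 (-) EX@4 MEM@5 WB@6
I2 ld r4 <- r1: IF@3 ID@4 stall=2 (RAW on I1.r1 (WB@6)) EX@7 MEM@8 WB@9
I3 add r4 <- r5,r3: IF@4 ID@7 stall=0 (-) EX@8 MEM@9 WB@10
I4 add r1 <- r2,r1: IF@7 ID@8 stall=0 (-) EX@9 MEM@10 WB@11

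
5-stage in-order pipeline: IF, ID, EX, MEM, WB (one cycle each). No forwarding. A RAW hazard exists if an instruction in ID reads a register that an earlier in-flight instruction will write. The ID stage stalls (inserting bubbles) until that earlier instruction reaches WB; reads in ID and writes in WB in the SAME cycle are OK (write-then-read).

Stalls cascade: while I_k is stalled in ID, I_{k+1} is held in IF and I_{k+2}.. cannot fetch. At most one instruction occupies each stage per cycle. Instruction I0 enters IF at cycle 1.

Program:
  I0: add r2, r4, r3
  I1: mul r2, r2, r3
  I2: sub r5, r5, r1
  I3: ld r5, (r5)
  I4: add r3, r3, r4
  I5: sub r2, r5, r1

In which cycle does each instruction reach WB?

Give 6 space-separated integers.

Answer: 5 8 9 12 13 15

Derivation:
I0 add r2 <- r4,r3: IF@1 ID@2 stall=0 (-) EX@3 MEM@4 WB@5
I1 mul r2 <- r2,r3: IF@2 ID@3 stall=2 (RAW on I0.r2 (WB@5)) EX@6 MEM@7 WB@8
I2 sub r5 <- r5,r1: IF@3 ID@6 stall=0 (-) EX@7 MEM@8 WB@9
I3 ld r5 <- r5: IF@6 ID@7 stall=2 (RAW on I2.r5 (WB@9)) EX@10 MEM@11 WB@12
I4 add r3 <- r3,r4: IF@7 ID@10 stall=0 (-) EX@11 MEM@12 WB@13
I5 sub r2 <- r5,r1: IF@10 ID@11 stall=1 (RAW on I3.r5 (WB@12)) EX@13 MEM@14 WB@15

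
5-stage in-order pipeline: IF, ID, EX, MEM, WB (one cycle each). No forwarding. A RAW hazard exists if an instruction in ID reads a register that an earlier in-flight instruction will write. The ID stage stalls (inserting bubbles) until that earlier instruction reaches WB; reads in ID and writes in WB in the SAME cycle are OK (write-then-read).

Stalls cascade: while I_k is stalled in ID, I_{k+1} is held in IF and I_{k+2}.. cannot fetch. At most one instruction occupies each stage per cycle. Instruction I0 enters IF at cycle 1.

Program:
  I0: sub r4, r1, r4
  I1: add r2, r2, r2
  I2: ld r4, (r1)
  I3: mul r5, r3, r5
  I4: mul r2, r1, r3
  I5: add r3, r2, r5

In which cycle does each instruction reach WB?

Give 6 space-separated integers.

I0 sub r4 <- r1,r4: IF@1 ID@2 stall=0 (-) EX@3 MEM@4 WB@5
I1 add r2 <- r2,r2: IF@2 ID@3 stall=0 (-) EX@4 MEM@5 WB@6
I2 ld r4 <- r1: IF@3 ID@4 stall=0 (-) EX@5 MEM@6 WB@7
I3 mul r5 <- r3,r5: IF@4 ID@5 stall=0 (-) EX@6 MEM@7 WB@8
I4 mul r2 <- r1,r3: IF@5 ID@6 stall=0 (-) EX@7 MEM@8 WB@9
I5 add r3 <- r2,r5: IF@6 ID@7 stall=2 (RAW on I4.r2 (WB@9)) EX@10 MEM@11 WB@12

Answer: 5 6 7 8 9 12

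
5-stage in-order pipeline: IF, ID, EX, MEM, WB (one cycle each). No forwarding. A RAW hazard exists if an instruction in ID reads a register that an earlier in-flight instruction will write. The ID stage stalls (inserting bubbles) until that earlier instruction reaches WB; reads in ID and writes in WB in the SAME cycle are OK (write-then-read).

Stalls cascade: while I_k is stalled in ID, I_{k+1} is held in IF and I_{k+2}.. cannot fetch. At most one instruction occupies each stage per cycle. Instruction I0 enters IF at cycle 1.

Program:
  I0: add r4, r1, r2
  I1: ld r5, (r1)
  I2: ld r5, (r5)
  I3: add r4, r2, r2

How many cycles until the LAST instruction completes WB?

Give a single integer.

I0 add r4 <- r1,r2: IF@1 ID@2 stall=0 (-) EX@3 MEM@4 WB@5
I1 ld r5 <- r1: IF@2 ID@3 stall=0 (-) EX@4 MEM@5 WB@6
I2 ld r5 <- r5: IF@3 ID@4 stall=2 (RAW on I1.r5 (WB@6)) EX@7 MEM@8 WB@9
I3 add r4 <- r2,r2: IF@4 ID@7 stall=0 (-) EX@8 MEM@9 WB@10

Answer: 10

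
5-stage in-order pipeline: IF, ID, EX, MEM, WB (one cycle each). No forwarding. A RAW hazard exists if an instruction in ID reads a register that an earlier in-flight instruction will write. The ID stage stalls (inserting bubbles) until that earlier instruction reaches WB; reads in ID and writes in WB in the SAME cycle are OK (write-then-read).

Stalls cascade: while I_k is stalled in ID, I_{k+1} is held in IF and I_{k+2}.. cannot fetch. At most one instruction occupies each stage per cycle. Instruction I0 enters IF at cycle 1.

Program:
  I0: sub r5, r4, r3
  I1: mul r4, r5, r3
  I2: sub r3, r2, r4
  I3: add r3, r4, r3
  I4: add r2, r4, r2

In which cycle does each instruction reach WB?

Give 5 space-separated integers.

Answer: 5 8 11 14 15

Derivation:
I0 sub r5 <- r4,r3: IF@1 ID@2 stall=0 (-) EX@3 MEM@4 WB@5
I1 mul r4 <- r5,r3: IF@2 ID@3 stall=2 (RAW on I0.r5 (WB@5)) EX@6 MEM@7 WB@8
I2 sub r3 <- r2,r4: IF@3 ID@6 stall=2 (RAW on I1.r4 (WB@8)) EX@9 MEM@10 WB@11
I3 add r3 <- r4,r3: IF@6 ID@9 stall=2 (RAW on I2.r3 (WB@11)) EX@12 MEM@13 WB@14
I4 add r2 <- r4,r2: IF@9 ID@12 stall=0 (-) EX@13 MEM@14 WB@15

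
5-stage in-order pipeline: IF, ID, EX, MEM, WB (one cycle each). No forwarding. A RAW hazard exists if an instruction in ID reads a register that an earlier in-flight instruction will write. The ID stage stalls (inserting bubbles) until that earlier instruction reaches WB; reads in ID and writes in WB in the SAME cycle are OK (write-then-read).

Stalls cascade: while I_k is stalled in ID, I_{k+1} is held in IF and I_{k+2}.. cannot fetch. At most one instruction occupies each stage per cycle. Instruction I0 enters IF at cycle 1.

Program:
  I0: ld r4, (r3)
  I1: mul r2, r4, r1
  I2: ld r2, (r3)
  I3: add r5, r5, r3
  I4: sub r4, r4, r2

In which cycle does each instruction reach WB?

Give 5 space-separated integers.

I0 ld r4 <- r3: IF@1 ID@2 stall=0 (-) EX@3 MEM@4 WB@5
I1 mul r2 <- r4,r1: IF@2 ID@3 stall=2 (RAW on I0.r4 (WB@5)) EX@6 MEM@7 WB@8
I2 ld r2 <- r3: IF@3 ID@6 stall=0 (-) EX@7 MEM@8 WB@9
I3 add r5 <- r5,r3: IF@6 ID@7 stall=0 (-) EX@8 MEM@9 WB@10
I4 sub r4 <- r4,r2: IF@7 ID@8 stall=1 (RAW on I2.r2 (WB@9)) EX@10 MEM@11 WB@12

Answer: 5 8 9 10 12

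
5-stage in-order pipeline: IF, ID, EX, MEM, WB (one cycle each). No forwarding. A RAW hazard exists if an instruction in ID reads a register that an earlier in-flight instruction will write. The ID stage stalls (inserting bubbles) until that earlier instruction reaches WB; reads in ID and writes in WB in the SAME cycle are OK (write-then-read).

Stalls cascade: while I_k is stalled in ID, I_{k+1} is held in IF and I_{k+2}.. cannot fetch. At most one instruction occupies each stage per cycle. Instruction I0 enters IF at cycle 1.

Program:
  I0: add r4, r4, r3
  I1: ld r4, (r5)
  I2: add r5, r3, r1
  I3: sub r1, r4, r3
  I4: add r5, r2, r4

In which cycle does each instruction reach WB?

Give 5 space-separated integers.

I0 add r4 <- r4,r3: IF@1 ID@2 stall=0 (-) EX@3 MEM@4 WB@5
I1 ld r4 <- r5: IF@2 ID@3 stall=0 (-) EX@4 MEM@5 WB@6
I2 add r5 <- r3,r1: IF@3 ID@4 stall=0 (-) EX@5 MEM@6 WB@7
I3 sub r1 <- r4,r3: IF@4 ID@5 stall=1 (RAW on I1.r4 (WB@6)) EX@7 MEM@8 WB@9
I4 add r5 <- r2,r4: IF@5 ID@7 stall=0 (-) EX@8 MEM@9 WB@10

Answer: 5 6 7 9 10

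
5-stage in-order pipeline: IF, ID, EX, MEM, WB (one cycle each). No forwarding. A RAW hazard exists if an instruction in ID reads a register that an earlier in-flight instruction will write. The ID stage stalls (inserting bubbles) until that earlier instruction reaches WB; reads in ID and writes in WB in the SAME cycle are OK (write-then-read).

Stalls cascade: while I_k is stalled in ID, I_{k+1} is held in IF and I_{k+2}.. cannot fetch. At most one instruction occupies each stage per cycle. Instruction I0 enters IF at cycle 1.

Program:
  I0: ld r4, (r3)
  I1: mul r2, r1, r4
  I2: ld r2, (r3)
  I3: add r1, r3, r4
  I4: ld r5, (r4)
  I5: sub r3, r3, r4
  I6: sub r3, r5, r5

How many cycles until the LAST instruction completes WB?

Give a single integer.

Answer: 14

Derivation:
I0 ld r4 <- r3: IF@1 ID@2 stall=0 (-) EX@3 MEM@4 WB@5
I1 mul r2 <- r1,r4: IF@2 ID@3 stall=2 (RAW on I0.r4 (WB@5)) EX@6 MEM@7 WB@8
I2 ld r2 <- r3: IF@3 ID@6 stall=0 (-) EX@7 MEM@8 WB@9
I3 add r1 <- r3,r4: IF@6 ID@7 stall=0 (-) EX@8 MEM@9 WB@10
I4 ld r5 <- r4: IF@7 ID@8 stall=0 (-) EX@9 MEM@10 WB@11
I5 sub r3 <- r3,r4: IF@8 ID@9 stall=0 (-) EX@10 MEM@11 WB@12
I6 sub r3 <- r5,r5: IF@9 ID@10 stall=1 (RAW on I4.r5 (WB@11)) EX@12 MEM@13 WB@14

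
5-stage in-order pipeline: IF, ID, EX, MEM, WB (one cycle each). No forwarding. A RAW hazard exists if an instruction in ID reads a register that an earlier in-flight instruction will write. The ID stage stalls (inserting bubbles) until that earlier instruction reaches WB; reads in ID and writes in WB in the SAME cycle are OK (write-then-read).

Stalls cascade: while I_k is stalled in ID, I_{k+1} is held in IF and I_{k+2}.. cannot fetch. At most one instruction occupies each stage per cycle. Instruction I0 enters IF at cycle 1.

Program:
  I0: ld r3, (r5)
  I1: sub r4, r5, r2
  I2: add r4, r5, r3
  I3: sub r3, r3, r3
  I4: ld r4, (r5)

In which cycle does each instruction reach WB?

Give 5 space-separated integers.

I0 ld r3 <- r5: IF@1 ID@2 stall=0 (-) EX@3 MEM@4 WB@5
I1 sub r4 <- r5,r2: IF@2 ID@3 stall=0 (-) EX@4 MEM@5 WB@6
I2 add r4 <- r5,r3: IF@3 ID@4 stall=1 (RAW on I0.r3 (WB@5)) EX@6 MEM@7 WB@8
I3 sub r3 <- r3,r3: IF@4 ID@6 stall=0 (-) EX@7 MEM@8 WB@9
I4 ld r4 <- r5: IF@6 ID@7 stall=0 (-) EX@8 MEM@9 WB@10

Answer: 5 6 8 9 10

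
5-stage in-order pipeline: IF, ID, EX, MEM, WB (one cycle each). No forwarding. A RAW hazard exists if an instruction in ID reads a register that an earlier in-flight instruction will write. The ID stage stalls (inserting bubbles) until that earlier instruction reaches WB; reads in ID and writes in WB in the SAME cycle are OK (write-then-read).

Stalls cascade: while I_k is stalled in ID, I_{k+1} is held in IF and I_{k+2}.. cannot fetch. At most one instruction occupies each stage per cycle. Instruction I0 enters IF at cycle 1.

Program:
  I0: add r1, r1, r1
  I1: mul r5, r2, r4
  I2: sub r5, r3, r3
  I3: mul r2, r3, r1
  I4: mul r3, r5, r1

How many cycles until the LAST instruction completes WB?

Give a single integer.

I0 add r1 <- r1,r1: IF@1 ID@2 stall=0 (-) EX@3 MEM@4 WB@5
I1 mul r5 <- r2,r4: IF@2 ID@3 stall=0 (-) EX@4 MEM@5 WB@6
I2 sub r5 <- r3,r3: IF@3 ID@4 stall=0 (-) EX@5 MEM@6 WB@7
I3 mul r2 <- r3,r1: IF@4 ID@5 stall=0 (-) EX@6 MEM@7 WB@8
I4 mul r3 <- r5,r1: IF@5 ID@6 stall=1 (RAW on I2.r5 (WB@7)) EX@8 MEM@9 WB@10

Answer: 10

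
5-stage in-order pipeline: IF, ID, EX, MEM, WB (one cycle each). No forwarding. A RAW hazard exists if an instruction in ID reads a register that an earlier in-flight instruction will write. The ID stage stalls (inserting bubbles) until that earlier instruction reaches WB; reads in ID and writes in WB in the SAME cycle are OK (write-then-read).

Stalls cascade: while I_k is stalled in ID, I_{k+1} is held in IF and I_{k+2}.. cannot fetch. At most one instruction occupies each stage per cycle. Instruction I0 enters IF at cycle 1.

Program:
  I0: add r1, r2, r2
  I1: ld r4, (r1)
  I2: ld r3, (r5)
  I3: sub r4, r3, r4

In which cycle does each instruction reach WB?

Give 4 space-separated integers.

Answer: 5 8 9 12

Derivation:
I0 add r1 <- r2,r2: IF@1 ID@2 stall=0 (-) EX@3 MEM@4 WB@5
I1 ld r4 <- r1: IF@2 ID@3 stall=2 (RAW on I0.r1 (WB@5)) EX@6 MEM@7 WB@8
I2 ld r3 <- r5: IF@3 ID@6 stall=0 (-) EX@7 MEM@8 WB@9
I3 sub r4 <- r3,r4: IF@6 ID@7 stall=2 (RAW on I2.r3 (WB@9)) EX@10 MEM@11 WB@12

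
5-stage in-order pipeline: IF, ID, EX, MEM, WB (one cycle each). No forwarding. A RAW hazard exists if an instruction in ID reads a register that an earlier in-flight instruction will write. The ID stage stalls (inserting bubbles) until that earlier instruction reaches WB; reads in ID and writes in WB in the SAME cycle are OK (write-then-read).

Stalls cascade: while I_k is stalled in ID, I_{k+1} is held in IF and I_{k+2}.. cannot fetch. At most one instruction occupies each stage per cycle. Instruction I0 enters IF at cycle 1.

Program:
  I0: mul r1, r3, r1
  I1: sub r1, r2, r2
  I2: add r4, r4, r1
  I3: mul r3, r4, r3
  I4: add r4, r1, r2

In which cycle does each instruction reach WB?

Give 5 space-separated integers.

Answer: 5 6 9 12 13

Derivation:
I0 mul r1 <- r3,r1: IF@1 ID@2 stall=0 (-) EX@3 MEM@4 WB@5
I1 sub r1 <- r2,r2: IF@2 ID@3 stall=0 (-) EX@4 MEM@5 WB@6
I2 add r4 <- r4,r1: IF@3 ID@4 stall=2 (RAW on I1.r1 (WB@6)) EX@7 MEM@8 WB@9
I3 mul r3 <- r4,r3: IF@4 ID@7 stall=2 (RAW on I2.r4 (WB@9)) EX@10 MEM@11 WB@12
I4 add r4 <- r1,r2: IF@7 ID@10 stall=0 (-) EX@11 MEM@12 WB@13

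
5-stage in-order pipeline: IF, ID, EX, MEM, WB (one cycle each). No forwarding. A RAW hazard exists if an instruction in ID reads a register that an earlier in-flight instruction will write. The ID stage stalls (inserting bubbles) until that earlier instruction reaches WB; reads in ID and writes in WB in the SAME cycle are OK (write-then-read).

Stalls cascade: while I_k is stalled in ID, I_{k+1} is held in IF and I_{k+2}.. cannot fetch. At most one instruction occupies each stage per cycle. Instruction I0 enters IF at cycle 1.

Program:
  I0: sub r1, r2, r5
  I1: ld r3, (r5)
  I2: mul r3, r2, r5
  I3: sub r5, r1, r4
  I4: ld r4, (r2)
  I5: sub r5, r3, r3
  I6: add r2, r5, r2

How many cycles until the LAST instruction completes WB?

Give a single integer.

I0 sub r1 <- r2,r5: IF@1 ID@2 stall=0 (-) EX@3 MEM@4 WB@5
I1 ld r3 <- r5: IF@2 ID@3 stall=0 (-) EX@4 MEM@5 WB@6
I2 mul r3 <- r2,r5: IF@3 ID@4 stall=0 (-) EX@5 MEM@6 WB@7
I3 sub r5 <- r1,r4: IF@4 ID@5 stall=0 (-) EX@6 MEM@7 WB@8
I4 ld r4 <- r2: IF@5 ID@6 stall=0 (-) EX@7 MEM@8 WB@9
I5 sub r5 <- r3,r3: IF@6 ID@7 stall=0 (-) EX@8 MEM@9 WB@10
I6 add r2 <- r5,r2: IF@7 ID@8 stall=2 (RAW on I5.r5 (WB@10)) EX@11 MEM@12 WB@13

Answer: 13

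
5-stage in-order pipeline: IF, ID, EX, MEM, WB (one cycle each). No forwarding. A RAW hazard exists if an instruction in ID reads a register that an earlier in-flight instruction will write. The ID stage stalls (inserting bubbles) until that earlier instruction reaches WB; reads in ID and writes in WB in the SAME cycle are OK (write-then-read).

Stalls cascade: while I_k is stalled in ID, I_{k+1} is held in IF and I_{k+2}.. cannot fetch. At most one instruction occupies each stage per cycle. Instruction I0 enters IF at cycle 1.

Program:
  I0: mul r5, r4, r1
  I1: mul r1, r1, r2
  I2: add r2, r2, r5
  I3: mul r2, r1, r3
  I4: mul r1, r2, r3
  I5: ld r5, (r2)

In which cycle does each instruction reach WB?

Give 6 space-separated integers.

Answer: 5 6 8 9 12 13

Derivation:
I0 mul r5 <- r4,r1: IF@1 ID@2 stall=0 (-) EX@3 MEM@4 WB@5
I1 mul r1 <- r1,r2: IF@2 ID@3 stall=0 (-) EX@4 MEM@5 WB@6
I2 add r2 <- r2,r5: IF@3 ID@4 stall=1 (RAW on I0.r5 (WB@5)) EX@6 MEM@7 WB@8
I3 mul r2 <- r1,r3: IF@4 ID@6 stall=0 (-) EX@7 MEM@8 WB@9
I4 mul r1 <- r2,r3: IF@6 ID@7 stall=2 (RAW on I3.r2 (WB@9)) EX@10 MEM@11 WB@12
I5 ld r5 <- r2: IF@7 ID@10 stall=0 (-) EX@11 MEM@12 WB@13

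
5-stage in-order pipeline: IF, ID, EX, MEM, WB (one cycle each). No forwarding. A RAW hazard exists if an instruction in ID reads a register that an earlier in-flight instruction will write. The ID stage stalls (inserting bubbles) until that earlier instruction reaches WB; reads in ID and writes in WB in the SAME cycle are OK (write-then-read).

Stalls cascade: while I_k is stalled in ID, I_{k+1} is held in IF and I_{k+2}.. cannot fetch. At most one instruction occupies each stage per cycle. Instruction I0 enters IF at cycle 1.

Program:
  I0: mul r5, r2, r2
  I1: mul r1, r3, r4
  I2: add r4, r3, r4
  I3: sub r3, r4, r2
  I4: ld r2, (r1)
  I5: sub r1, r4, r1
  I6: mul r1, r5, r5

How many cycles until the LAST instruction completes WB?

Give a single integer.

I0 mul r5 <- r2,r2: IF@1 ID@2 stall=0 (-) EX@3 MEM@4 WB@5
I1 mul r1 <- r3,r4: IF@2 ID@3 stall=0 (-) EX@4 MEM@5 WB@6
I2 add r4 <- r3,r4: IF@3 ID@4 stall=0 (-) EX@5 MEM@6 WB@7
I3 sub r3 <- r4,r2: IF@4 ID@5 stall=2 (RAW on I2.r4 (WB@7)) EX@8 MEM@9 WB@10
I4 ld r2 <- r1: IF@5 ID@8 stall=0 (-) EX@9 MEM@10 WB@11
I5 sub r1 <- r4,r1: IF@8 ID@9 stall=0 (-) EX@10 MEM@11 WB@12
I6 mul r1 <- r5,r5: IF@9 ID@10 stall=0 (-) EX@11 MEM@12 WB@13

Answer: 13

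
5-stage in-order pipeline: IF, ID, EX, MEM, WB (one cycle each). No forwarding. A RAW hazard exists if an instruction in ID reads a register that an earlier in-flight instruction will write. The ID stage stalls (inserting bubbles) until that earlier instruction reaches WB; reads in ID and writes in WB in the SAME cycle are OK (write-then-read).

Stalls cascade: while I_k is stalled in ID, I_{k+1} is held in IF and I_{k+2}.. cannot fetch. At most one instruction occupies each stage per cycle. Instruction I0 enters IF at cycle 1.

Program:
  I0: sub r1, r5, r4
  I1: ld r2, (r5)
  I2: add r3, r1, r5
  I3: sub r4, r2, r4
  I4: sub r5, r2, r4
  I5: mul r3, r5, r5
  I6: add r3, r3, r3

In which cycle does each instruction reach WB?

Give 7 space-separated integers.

Answer: 5 6 8 9 12 15 18

Derivation:
I0 sub r1 <- r5,r4: IF@1 ID@2 stall=0 (-) EX@3 MEM@4 WB@5
I1 ld r2 <- r5: IF@2 ID@3 stall=0 (-) EX@4 MEM@5 WB@6
I2 add r3 <- r1,r5: IF@3 ID@4 stall=1 (RAW on I0.r1 (WB@5)) EX@6 MEM@7 WB@8
I3 sub r4 <- r2,r4: IF@4 ID@6 stall=0 (-) EX@7 MEM@8 WB@9
I4 sub r5 <- r2,r4: IF@6 ID@7 stall=2 (RAW on I3.r4 (WB@9)) EX@10 MEM@11 WB@12
I5 mul r3 <- r5,r5: IF@7 ID@10 stall=2 (RAW on I4.r5 (WB@12)) EX@13 MEM@14 WB@15
I6 add r3 <- r3,r3: IF@10 ID@13 stall=2 (RAW on I5.r3 (WB@15)) EX@16 MEM@17 WB@18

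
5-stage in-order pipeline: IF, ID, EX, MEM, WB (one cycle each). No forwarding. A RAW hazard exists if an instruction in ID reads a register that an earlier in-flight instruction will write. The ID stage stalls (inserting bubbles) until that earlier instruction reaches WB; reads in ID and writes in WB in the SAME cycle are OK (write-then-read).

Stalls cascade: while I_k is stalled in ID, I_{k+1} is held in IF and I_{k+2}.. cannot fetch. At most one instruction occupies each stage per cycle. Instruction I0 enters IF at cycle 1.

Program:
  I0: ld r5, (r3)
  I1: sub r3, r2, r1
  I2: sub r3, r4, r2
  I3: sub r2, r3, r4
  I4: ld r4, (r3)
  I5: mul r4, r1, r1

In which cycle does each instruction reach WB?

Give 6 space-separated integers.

I0 ld r5 <- r3: IF@1 ID@2 stall=0 (-) EX@3 MEM@4 WB@5
I1 sub r3 <- r2,r1: IF@2 ID@3 stall=0 (-) EX@4 MEM@5 WB@6
I2 sub r3 <- r4,r2: IF@3 ID@4 stall=0 (-) EX@5 MEM@6 WB@7
I3 sub r2 <- r3,r4: IF@4 ID@5 stall=2 (RAW on I2.r3 (WB@7)) EX@8 MEM@9 WB@10
I4 ld r4 <- r3: IF@5 ID@8 stall=0 (-) EX@9 MEM@10 WB@11
I5 mul r4 <- r1,r1: IF@8 ID@9 stall=0 (-) EX@10 MEM@11 WB@12

Answer: 5 6 7 10 11 12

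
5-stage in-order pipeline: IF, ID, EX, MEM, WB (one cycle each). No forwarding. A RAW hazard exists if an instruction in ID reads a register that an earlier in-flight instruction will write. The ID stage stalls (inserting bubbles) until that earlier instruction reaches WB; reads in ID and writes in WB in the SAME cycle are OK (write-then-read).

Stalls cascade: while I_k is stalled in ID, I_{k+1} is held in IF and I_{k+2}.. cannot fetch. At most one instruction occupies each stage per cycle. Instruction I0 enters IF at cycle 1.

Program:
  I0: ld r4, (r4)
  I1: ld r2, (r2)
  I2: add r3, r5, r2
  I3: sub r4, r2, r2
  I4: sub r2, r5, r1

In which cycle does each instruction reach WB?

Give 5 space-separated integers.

Answer: 5 6 9 10 11

Derivation:
I0 ld r4 <- r4: IF@1 ID@2 stall=0 (-) EX@3 MEM@4 WB@5
I1 ld r2 <- r2: IF@2 ID@3 stall=0 (-) EX@4 MEM@5 WB@6
I2 add r3 <- r5,r2: IF@3 ID@4 stall=2 (RAW on I1.r2 (WB@6)) EX@7 MEM@8 WB@9
I3 sub r4 <- r2,r2: IF@4 ID@7 stall=0 (-) EX@8 MEM@9 WB@10
I4 sub r2 <- r5,r1: IF@7 ID@8 stall=0 (-) EX@9 MEM@10 WB@11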